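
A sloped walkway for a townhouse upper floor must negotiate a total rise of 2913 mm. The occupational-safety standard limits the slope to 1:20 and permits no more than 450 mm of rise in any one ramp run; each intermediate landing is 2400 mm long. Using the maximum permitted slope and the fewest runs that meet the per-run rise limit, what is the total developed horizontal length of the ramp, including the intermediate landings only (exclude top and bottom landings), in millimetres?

At most 450 each: 2913/450 = 6.47, giving 7 ramp runs. That means 6 intermediate landings.
Horizontal run for 2913 mm of rise at 1:20 is 2913 × 20 = 58260 mm.
Intermediate landings: 6 × 2400 = 14400 mm.
Total developed length = 58260 + 14400 = 72660 mm.

72660 mm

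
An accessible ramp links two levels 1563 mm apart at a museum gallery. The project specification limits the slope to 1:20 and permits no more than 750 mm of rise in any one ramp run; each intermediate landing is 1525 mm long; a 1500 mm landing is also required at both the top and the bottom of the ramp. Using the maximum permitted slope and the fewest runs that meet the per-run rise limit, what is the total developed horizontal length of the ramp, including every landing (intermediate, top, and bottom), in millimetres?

1563 / 750 = 2.084 → round up to 3 ramp runs. That means 2 intermediate landings.
Ramp run (horizontal) at 1:20: 1563 × 20 = 31260 mm.
2 intermediate landings contribute 2 × 1525 = 3050 mm.
Top and bottom landings: 2 × 1500 = 3000 mm.
Total = 31260 + 3050 + 3000 = 37310 mm.

37310 mm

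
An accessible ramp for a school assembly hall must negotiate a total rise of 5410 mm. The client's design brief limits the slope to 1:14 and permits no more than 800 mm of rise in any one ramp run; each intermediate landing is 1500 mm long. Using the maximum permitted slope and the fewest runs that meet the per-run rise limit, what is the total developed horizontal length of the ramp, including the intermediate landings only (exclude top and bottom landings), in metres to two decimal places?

5410 / 800 = 6.76, so 7 ramp runs are needed. That means 6 intermediate landings.
Horizontal run for 5410 mm of rise at 1:14 is 5410 × 14 = 75740 mm.
6 intermediate landings contribute 6 × 1500 = 9000 mm.
Total developed length = 75740 + 9000 = 84740 mm.
= 84.74 m.

84.74 m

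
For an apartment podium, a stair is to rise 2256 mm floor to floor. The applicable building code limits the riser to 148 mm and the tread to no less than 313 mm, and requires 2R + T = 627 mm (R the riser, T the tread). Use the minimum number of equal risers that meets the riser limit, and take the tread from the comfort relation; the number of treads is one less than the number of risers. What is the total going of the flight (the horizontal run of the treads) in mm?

5175 mm

2256 / 148 = 15.243 → round up to 16 risers.
R = 2256 ÷ 16 = 141 mm.
T = 627 − 2·141 = 345 mm, which satisfies the 313 mm minimum.
16 risers give 15 treads; going = 15 × 345 = 5175 mm.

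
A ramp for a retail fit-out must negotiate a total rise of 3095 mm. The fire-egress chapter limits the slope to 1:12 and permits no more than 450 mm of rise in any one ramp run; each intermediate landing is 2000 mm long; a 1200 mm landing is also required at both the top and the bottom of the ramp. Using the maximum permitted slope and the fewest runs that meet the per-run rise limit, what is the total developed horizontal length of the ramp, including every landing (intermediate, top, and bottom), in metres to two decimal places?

51.54 m

3095 / 450 = 6.88, so 7 ramp runs are needed. That means 6 intermediate landings.
Ramp run (horizontal) at 1:12: 3095 × 12 = 37140 mm.
Intermediate landings: 6 × 2000 = 12000 mm.
Top and bottom landings: 2 × 1200 = 2400 mm.
Total = 37140 + 12000 + 2400 = 51540 mm.
= 51.54 m.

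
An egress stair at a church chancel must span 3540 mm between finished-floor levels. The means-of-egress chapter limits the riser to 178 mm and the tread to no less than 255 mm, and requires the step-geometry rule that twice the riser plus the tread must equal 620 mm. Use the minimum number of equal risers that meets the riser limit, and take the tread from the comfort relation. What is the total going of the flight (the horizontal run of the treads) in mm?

5054 mm

3540 / 178 = 19.888 → round up to 20 risers.
R = 3540 ÷ 20 = 177 mm.
From 2R + T = 620: T = 620 − 354 = 266 mm.
Going = (20 − 1) × 266 = 5054 mm.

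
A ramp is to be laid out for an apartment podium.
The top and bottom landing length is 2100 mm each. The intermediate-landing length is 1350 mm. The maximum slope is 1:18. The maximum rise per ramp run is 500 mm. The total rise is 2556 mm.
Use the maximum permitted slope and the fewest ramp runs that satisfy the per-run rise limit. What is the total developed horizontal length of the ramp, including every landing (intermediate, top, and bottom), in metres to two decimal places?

⌈2556/500⌉ = 6 ramp runs. That means 5 intermediate landings.
Horizontal run for 2556 mm of rise at 1:18 is 2556 × 18 = 46008 mm.
Intermediate landings: 5 × 1350 = 6750 mm.
Top and bottom landings: 2 × 2100 = 4200 mm.
Total = 46008 + 6750 + 4200 = 56958 mm.
= 56.96 m.

56.96 m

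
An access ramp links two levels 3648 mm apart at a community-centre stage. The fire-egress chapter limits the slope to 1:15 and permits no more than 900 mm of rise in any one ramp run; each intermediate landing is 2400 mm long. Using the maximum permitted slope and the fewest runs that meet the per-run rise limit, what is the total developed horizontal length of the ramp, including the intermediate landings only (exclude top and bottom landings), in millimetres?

3648 / 900 = 4.053 → round up to 5 ramp runs. That means 4 intermediate landings.
Ramp run (horizontal) at 1:15: 3648 × 15 = 54720 mm.
Intermediate landings: 4 × 2400 = 9600 mm.
Total developed length = 54720 + 9600 = 64320 mm.

64320 mm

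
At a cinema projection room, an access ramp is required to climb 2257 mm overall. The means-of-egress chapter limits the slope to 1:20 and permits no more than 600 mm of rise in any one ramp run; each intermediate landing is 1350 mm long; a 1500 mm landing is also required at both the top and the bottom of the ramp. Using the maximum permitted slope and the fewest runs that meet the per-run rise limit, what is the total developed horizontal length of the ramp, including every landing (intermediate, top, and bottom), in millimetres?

⌈2257/600⌉ = 4 ramp runs. That means 3 intermediate landings.
Ramp run (horizontal) at 1:20: 2257 × 20 = 45140 mm.
3 intermediate landings contribute 3 × 1350 = 4050 mm.
Top and bottom landings: 2 × 1500 = 3000 mm.
Total = 45140 + 4050 + 3000 = 52190 mm.

52190 mm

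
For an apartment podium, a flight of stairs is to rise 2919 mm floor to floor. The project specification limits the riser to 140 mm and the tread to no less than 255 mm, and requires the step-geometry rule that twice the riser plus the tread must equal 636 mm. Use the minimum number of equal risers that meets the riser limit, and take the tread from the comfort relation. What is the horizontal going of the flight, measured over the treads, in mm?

2919 / 140 = 20.850 → round up to 21 risers.
R = 2919 ÷ 21 = 139 mm.
Tread T = 636 − 2 × 139 = 358 mm (≥ 255 mm).
21 risers give 20 treads; going = 20 × 358 = 7160 mm.

7160 mm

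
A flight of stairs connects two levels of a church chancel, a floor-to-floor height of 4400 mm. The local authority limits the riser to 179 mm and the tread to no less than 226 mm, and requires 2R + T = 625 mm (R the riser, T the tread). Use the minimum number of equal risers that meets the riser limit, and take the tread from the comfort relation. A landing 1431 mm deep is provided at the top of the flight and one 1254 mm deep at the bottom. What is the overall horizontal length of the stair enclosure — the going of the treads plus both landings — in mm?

9237 mm

At most 179 each: 4400/179 = 24.58, giving 25 risers.
Riser R = 4400 / 25 = 176 mm, within the 179 mm limit.
T = 625 − 2·176 = 273 mm, which satisfies the 226 mm minimum.
Treads = 25 − 1 = 24; going = 24 × 273 = 6552 mm.
Enclosure = 6552 + 1431 + 1254 = 9237 mm.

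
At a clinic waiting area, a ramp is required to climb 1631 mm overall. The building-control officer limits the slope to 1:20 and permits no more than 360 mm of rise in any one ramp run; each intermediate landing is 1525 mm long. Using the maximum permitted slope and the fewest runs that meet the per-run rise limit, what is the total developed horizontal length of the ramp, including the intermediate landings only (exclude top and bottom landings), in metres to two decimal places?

1631 / 360 = 4.531 → round up to 5 ramp runs. That means 4 intermediate landings.
Horizontal run for 1631 mm of rise at 1:20 is 1631 × 20 = 32620 mm.
Intermediate landings: 4 × 1525 = 6100 mm.
Total developed length = 32620 + 6100 = 38720 mm.
= 38.72 m.

38.72 m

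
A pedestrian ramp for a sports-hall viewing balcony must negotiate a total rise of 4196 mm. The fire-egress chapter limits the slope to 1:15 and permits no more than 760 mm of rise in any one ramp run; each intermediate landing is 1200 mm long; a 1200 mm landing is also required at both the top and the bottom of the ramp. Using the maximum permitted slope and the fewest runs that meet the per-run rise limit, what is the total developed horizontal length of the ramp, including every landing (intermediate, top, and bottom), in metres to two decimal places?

4196 / 760 = 5.521 → round up to 6 ramp runs. That means 5 intermediate landings.
Ramp run (horizontal) at 1:15: 4196 × 15 = 62940 mm.
5 intermediate landings contribute 5 × 1200 = 6000 mm.
Top and bottom landings: 2 × 1200 = 2400 mm.
Total = 62940 + 6000 + 2400 = 71340 mm.
= 71.34 m.

71.34 m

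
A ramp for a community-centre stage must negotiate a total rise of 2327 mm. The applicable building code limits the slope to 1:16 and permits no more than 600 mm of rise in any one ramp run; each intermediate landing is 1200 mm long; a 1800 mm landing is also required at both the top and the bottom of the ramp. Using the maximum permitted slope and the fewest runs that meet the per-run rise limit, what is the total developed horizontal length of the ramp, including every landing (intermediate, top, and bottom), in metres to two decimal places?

44.43 m

At most 600 each: 2327/600 = 3.88, giving 4 ramp runs. That means 3 intermediate landings.
Horizontal run for 2327 mm of rise at 1:16 is 2327 × 16 = 37232 mm.
Intermediate landings: 3 × 1200 = 3600 mm.
Top and bottom landings: 2 × 1800 = 3600 mm.
Total = 37232 + 3600 + 3600 = 44432 mm.
= 44.43 m.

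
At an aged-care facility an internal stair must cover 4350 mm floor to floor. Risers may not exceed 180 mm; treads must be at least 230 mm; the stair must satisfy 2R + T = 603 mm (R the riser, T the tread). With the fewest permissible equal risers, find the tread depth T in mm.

⌈4350/180⌉ = 25 risers.
R = 4350 ÷ 25 = 174 mm.
T = 603 − 2·174 = 255 mm, which satisfies the 230 mm minimum.

255 mm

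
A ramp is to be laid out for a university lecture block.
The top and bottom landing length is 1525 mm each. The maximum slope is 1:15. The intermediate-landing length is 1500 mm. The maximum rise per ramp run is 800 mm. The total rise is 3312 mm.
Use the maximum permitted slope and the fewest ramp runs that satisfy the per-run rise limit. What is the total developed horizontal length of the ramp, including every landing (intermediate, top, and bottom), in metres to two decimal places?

58.73 m

⌈3312/800⌉ = 5 ramp runs. That means 4 intermediate landings.
Horizontal run for 3312 mm of rise at 1:15 is 3312 × 15 = 49680 mm.
Intermediate landings: 4 × 1500 = 6000 mm.
Top and bottom landings: 2 × 1525 = 3050 mm.
Total = 49680 + 6000 + 3050 = 58730 mm.
= 58.73 m.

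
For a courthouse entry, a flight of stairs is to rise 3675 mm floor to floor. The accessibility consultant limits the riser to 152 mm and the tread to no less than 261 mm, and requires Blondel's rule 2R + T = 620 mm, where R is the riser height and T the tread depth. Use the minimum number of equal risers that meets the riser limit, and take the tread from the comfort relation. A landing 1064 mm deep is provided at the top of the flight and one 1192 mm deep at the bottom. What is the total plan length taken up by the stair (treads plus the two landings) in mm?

At most 152 each: 3675/152 = 24.18, giving 25 risers.
R = 3675 ÷ 25 = 147 mm.
Tread T = 620 − 2 × 147 = 326 mm (≥ 261 mm).
Treads = 25 − 1 = 24; going = 24 × 326 = 7824 mm.
Add landings: 7824 + 1064 + 1192 = 10080 mm.

10080 mm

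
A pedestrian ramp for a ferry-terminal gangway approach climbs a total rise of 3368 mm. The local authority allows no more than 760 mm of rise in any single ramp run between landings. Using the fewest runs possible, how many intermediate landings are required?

At most 760 each: 3368/760 = 4.43, giving 5 ramp runs.
5 runs are separated by 4 intermediate landings.

4 intermediate landings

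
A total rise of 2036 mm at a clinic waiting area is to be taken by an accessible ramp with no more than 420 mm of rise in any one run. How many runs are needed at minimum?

5 runs

At most 420 each: 2036/420 = 4.85, giving 5 ramp runs.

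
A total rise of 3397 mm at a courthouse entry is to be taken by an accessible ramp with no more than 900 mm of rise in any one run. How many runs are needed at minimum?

4 runs

At most 900 each: 3397/900 = 3.77, giving 4 ramp runs.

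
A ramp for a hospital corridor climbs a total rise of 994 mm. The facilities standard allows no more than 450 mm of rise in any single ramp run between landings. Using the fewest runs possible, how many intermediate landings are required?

2 intermediate landings

994 / 450 = 2.21, so 3 ramp runs are needed.
3 runs are separated by 2 intermediate landings.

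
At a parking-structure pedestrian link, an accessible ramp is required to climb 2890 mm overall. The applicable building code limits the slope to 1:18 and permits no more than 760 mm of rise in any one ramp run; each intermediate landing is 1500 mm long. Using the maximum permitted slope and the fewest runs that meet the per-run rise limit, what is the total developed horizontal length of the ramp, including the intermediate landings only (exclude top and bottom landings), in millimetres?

56520 mm

2890 / 760 = 3.803 → round up to 4 ramp runs. That means 3 intermediate landings.
Ramp run (horizontal) at 1:18: 2890 × 18 = 52020 mm.
Intermediate landings: 3 × 1500 = 4500 mm.
Developed length = 52020 + 4500 = 56520 mm.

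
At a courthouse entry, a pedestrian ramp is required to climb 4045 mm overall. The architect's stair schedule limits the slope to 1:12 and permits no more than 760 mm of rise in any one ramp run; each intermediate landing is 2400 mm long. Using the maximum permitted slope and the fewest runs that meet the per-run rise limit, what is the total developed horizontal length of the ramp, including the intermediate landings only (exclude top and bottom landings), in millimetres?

60540 mm

At most 760 each: 4045/760 = 5.32, giving 6 ramp runs. That means 5 intermediate landings.
Horizontal run for 4045 mm of rise at 1:12 is 4045 × 12 = 48540 mm.
5 intermediate landings contribute 5 × 2400 = 12000 mm.
Developed length = 48540 + 12000 = 60540 mm.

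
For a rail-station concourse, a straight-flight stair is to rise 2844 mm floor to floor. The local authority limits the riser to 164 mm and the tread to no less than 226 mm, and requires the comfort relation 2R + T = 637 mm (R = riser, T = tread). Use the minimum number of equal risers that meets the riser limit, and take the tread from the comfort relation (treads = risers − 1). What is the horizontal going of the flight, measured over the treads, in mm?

5457 mm

2844 / 164 = 17.341 → round up to 18 risers.
Riser R = 2844 / 18 = 158 mm, within the 164 mm limit.
From 2R + T = 637: T = 637 − 316 = 321 mm.
Treads = 18 − 1 = 17; going = 17 × 321 = 5457 mm.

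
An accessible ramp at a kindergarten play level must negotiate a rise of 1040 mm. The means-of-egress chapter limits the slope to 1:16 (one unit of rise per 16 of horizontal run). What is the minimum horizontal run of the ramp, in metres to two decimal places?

Run = rise × 16 = 1040 × 16 = 16640 mm.
16640 mm = 16.64 m.

16.64 m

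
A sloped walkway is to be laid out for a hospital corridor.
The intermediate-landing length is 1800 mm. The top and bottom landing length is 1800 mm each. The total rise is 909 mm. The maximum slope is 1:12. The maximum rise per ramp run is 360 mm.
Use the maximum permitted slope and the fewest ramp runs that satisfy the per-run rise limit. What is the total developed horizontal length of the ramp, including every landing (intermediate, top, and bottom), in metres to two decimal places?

18.11 m

⌈909/360⌉ = 3 ramp runs. That means 2 intermediate landings.
Ramp run (horizontal) at 1:12: 909 × 12 = 10908 mm.
Intermediate landings: 2 × 1800 = 3600 mm.
Top and bottom landings: 2 × 1800 = 3600 mm.
Total = 10908 + 3600 + 3600 = 18108 mm.
= 18.11 m.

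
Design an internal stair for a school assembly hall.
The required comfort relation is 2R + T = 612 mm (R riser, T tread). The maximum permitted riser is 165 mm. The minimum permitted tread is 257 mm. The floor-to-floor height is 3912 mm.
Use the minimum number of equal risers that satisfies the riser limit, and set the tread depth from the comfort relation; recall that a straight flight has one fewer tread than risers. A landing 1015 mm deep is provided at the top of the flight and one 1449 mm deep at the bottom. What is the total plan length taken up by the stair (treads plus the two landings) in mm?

At most 165 each: 3912/165 = 23.71, giving 24 risers.
Each riser is 3912/24 = 163 mm (≤ 165 mm).
T = 612 − 2·163 = 286 mm, which satisfies the 257 mm minimum.
Treads = 24 − 1 = 23; going = 23 × 286 = 6578 mm.
Add landings: 6578 + 1015 + 1449 = 9042 mm.

9042 mm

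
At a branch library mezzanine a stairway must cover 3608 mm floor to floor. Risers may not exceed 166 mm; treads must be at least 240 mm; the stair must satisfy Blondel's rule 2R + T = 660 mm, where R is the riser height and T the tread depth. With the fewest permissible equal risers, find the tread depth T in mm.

332 mm

At most 166 each: 3608/166 = 21.73, giving 22 risers.
Riser R = 3608 / 22 = 164 mm, within the 166 mm limit.
Tread T = 660 − 2 × 164 = 332 mm (≥ 240 mm).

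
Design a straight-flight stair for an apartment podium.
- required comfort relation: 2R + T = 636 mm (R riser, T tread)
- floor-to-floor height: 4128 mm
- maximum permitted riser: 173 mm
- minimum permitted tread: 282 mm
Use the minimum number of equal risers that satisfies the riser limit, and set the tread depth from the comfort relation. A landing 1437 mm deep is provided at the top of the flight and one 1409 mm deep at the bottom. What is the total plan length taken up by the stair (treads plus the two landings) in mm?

4128 / 173 = 23.86, so 24 risers are needed.
R = 4128 ÷ 24 = 172 mm.
Tread T = 636 − 2 × 172 = 292 mm (≥ 282 mm).
Going = (24 − 1) × 292 = 6716 mm.
Enclosure = 6716 + 1437 + 1409 = 9562 mm.

9562 mm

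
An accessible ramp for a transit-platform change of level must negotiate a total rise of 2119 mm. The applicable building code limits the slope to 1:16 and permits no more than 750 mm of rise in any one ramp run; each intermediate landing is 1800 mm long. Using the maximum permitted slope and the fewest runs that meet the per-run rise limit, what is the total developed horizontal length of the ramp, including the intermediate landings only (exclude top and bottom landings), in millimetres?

At most 750 each: 2119/750 = 2.83, giving 3 ramp runs. That means 2 intermediate landings.
Ramp run (horizontal) at 1:16: 2119 × 16 = 33904 mm.
2 intermediate landings contribute 2 × 1800 = 3600 mm.
Developed length = 33904 + 3600 = 37504 mm.

37504 mm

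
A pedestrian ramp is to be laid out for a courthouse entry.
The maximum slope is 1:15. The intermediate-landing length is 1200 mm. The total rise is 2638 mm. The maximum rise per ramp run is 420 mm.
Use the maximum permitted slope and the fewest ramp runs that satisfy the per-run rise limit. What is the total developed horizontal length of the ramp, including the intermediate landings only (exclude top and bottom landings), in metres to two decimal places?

46.77 m

⌈2638/420⌉ = 7 ramp runs. That means 6 intermediate landings.
Ramp run (horizontal) at 1:15: 2638 × 15 = 39570 mm.
Intermediate landings: 6 × 1200 = 7200 mm.
Developed length = 39570 + 7200 = 46770 mm.
= 46.77 m.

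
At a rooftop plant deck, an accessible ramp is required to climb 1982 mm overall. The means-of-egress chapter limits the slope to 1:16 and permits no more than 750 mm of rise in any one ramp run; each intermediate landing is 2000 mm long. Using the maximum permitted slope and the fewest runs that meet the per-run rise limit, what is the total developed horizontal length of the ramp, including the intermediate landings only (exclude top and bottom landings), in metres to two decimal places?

35.71 m

1982 / 750 = 2.643 → round up to 3 ramp runs. That means 2 intermediate landings.
Horizontal run for 1982 mm of rise at 1:16 is 1982 × 16 = 31712 mm.
Intermediate landings: 2 × 2000 = 4000 mm.
Developed length = 31712 + 4000 = 35712 mm.
= 35.71 m.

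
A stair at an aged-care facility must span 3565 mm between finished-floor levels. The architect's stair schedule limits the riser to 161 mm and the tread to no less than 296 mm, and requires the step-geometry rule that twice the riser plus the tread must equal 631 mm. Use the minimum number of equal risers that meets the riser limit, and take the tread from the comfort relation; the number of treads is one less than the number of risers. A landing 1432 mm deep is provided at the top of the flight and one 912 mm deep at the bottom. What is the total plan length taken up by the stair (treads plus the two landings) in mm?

9406 mm

3565 / 161 = 22.14, so 23 risers are needed.
Each riser is 3565/23 = 155 mm (≤ 161 mm).
T = 631 − 2·155 = 321 mm, which satisfies the 296 mm minimum.
23 risers give 22 treads; going = 22 × 321 = 7062 mm.
Enclosure = 7062 + 1432 + 912 = 9406 mm.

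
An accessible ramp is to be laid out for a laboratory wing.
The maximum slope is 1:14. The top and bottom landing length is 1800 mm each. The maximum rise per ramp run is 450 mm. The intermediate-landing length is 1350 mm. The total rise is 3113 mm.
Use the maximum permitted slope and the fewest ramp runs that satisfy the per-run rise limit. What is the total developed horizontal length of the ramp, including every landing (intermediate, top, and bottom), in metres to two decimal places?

3113 / 450 = 6.92, so 7 ramp runs are needed. That means 6 intermediate landings.
Ramp run (horizontal) at 1:14: 3113 × 14 = 43582 mm.
6 intermediate landings contribute 6 × 1350 = 8100 mm.
Top and bottom landings: 2 × 1800 = 3600 mm.
Total = 43582 + 8100 + 3600 = 55282 mm.
= 55.28 m.

55.28 m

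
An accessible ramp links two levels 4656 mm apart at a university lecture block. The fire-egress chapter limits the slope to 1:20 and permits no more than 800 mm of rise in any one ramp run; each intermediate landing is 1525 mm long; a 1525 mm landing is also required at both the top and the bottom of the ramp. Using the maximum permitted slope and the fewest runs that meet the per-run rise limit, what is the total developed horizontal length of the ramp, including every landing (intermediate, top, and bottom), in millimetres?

103795 mm

4656 / 800 = 5.82, so 6 ramp runs are needed. That means 5 intermediate landings.
Horizontal run for 4656 mm of rise at 1:20 is 4656 × 20 = 93120 mm.
Intermediate landings: 5 × 1525 = 7625 mm.
Top and bottom landings: 2 × 1525 = 3050 mm.
Total = 93120 + 7625 + 3050 = 103795 mm.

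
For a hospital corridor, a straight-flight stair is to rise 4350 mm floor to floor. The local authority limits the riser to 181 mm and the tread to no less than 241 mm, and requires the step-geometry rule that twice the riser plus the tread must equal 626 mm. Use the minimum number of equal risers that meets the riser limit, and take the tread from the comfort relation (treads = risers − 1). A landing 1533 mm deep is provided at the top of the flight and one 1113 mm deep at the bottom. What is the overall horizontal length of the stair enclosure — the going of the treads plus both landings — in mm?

4350 / 181 = 24.03, so 25 risers are needed.
Riser R = 4350 / 25 = 174 mm, within the 181 mm limit.
From 2R + T = 626: T = 626 − 348 = 278 mm.
Going = (25 − 1) × 278 = 6672 mm.
Enclosure = 6672 + 1533 + 1113 = 9318 mm.

9318 mm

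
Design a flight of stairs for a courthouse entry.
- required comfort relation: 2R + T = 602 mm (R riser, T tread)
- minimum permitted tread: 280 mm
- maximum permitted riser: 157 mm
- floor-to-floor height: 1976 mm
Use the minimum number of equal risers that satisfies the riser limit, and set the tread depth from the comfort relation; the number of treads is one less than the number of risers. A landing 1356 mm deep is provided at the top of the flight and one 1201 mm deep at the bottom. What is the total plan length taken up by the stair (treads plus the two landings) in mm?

6133 mm

1976 / 157 = 12.586 → round up to 13 risers.
Riser R = 1976 / 13 = 152 mm, within the 157 mm limit.
From 2R + T = 602: T = 602 − 304 = 298 mm.
Treads = 13 − 1 = 12; going = 12 × 298 = 3576 mm.
Enclosure = 3576 + 1356 + 1201 = 6133 mm.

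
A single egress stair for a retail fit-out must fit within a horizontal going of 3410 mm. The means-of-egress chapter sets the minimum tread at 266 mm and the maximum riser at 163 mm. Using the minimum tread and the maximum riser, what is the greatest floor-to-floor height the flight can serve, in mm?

2119 mm

Treads that fit: ⌊3410 / 266⌋ = 12.
Risers = treads + 1 = 13.
Maximum height = 13 × 163 = 2119 mm.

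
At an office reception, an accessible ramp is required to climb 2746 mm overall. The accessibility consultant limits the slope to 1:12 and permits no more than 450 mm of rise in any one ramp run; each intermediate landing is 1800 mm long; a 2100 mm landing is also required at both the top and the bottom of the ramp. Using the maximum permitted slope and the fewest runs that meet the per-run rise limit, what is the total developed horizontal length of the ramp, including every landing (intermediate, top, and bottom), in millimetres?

At most 450 each: 2746/450 = 6.10, giving 7 ramp runs. That means 6 intermediate landings.
Horizontal run for 2746 mm of rise at 1:12 is 2746 × 12 = 32952 mm.
Intermediate landings: 6 × 1800 = 10800 mm.
Top and bottom landings: 2 × 2100 = 4200 mm.
Total = 32952 + 10800 + 4200 = 47952 mm.

47952 mm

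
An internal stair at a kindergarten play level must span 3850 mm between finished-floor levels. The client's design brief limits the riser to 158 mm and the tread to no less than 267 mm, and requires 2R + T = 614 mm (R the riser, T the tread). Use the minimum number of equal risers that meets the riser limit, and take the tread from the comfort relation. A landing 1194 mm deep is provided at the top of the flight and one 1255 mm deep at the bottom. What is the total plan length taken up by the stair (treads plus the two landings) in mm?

9793 mm

3850 / 158 = 24.37, so 25 risers are needed.
Each riser is 3850/25 = 154 mm (≤ 158 mm).
T = 614 − 2·154 = 306 mm, which satisfies the 267 mm minimum.
Treads = 25 − 1 = 24; going = 24 × 306 = 7344 mm.
Enclosure = 7344 + 1194 + 1255 = 9793 mm.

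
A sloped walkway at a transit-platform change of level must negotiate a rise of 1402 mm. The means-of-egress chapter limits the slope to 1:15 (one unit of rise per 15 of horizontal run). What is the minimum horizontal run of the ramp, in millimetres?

21030 mm

At 1:15 the run is 15 × 1402 = 21030 mm.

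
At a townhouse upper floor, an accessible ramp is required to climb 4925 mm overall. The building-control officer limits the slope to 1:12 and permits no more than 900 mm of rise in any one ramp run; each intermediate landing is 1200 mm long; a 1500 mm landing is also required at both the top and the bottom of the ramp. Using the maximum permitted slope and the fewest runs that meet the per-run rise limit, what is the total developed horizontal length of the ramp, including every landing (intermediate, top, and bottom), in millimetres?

At most 900 each: 4925/900 = 5.47, giving 6 ramp runs. That means 5 intermediate landings.
Ramp run (horizontal) at 1:12: 4925 × 12 = 59100 mm.
5 intermediate landings contribute 5 × 1200 = 6000 mm.
Top and bottom landings: 2 × 1500 = 3000 mm.
Total = 59100 + 6000 + 3000 = 68100 mm.

68100 mm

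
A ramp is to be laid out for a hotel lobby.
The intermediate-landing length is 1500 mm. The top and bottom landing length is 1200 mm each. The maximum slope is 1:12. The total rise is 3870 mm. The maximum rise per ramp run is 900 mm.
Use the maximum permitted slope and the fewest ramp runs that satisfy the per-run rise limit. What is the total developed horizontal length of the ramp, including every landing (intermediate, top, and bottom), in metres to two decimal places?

3870 / 900 = 4.30, so 5 ramp runs are needed. That means 4 intermediate landings.
Horizontal run for 3870 mm of rise at 1:12 is 3870 × 12 = 46440 mm.
Intermediate landings: 4 × 1500 = 6000 mm.
Top and bottom landings: 2 × 1200 = 2400 mm.
Total = 46440 + 6000 + 2400 = 54840 mm.
= 54.84 m.

54.84 m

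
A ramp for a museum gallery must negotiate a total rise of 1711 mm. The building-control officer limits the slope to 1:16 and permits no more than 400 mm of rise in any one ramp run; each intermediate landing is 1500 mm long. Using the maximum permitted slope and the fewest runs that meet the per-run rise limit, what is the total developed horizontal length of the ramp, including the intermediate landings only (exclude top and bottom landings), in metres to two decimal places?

⌈1711/400⌉ = 5 ramp runs. That means 4 intermediate landings.
Ramp run (horizontal) at 1:16: 1711 × 16 = 27376 mm.
4 intermediate landings contribute 4 × 1500 = 6000 mm.
Total developed length = 27376 + 6000 = 33376 mm.
= 33.38 m.

33.38 m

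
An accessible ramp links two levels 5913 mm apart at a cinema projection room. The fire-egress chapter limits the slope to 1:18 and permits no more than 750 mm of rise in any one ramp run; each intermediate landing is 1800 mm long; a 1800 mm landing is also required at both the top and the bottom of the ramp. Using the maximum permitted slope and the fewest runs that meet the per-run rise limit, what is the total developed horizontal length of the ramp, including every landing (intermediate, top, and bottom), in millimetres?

122634 mm

⌈5913/750⌉ = 8 ramp runs. That means 7 intermediate landings.
Horizontal run for 5913 mm of rise at 1:18 is 5913 × 18 = 106434 mm.
Intermediate landings: 7 × 1800 = 12600 mm.
Top and bottom landings: 2 × 1800 = 3600 mm.
Total = 106434 + 12600 + 3600 = 122634 mm.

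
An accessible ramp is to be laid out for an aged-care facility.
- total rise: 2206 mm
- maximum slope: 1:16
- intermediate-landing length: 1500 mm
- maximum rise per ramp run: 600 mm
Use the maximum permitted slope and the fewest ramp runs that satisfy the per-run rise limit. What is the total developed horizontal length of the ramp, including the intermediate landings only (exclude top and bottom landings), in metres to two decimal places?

2206 / 600 = 3.677 → round up to 4 ramp runs. That means 3 intermediate landings.
Horizontal run for 2206 mm of rise at 1:16 is 2206 × 16 = 35296 mm.
Intermediate landings: 3 × 1500 = 4500 mm.
Developed length = 35296 + 4500 = 39796 mm.
= 39.80 m.

39.80 m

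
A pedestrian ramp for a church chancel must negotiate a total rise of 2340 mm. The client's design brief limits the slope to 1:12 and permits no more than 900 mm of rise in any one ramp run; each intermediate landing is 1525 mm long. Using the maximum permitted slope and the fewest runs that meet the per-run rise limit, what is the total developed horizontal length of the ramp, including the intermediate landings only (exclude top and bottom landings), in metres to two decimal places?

31.13 m

At most 900 each: 2340/900 = 2.60, giving 3 ramp runs. That means 2 intermediate landings.
Ramp run (horizontal) at 1:12: 2340 × 12 = 28080 mm.
2 intermediate landings contribute 2 × 1525 = 3050 mm.
Total developed length = 28080 + 3050 = 31130 mm.
= 31.13 m.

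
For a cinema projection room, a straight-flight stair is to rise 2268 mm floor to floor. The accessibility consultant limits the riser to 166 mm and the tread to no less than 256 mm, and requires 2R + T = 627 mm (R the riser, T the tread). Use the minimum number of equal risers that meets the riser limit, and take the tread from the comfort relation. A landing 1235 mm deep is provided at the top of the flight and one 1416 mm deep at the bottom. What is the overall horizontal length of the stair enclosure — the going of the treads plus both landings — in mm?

6590 mm

2268 / 166 = 13.66, so 14 risers are needed.
R = 2268 ÷ 14 = 162 mm.
From 2R + T = 627: T = 627 − 324 = 303 mm.
Going = (14 − 1) × 303 = 3939 mm.
Enclosure = 3939 + 1235 + 1416 = 6590 mm.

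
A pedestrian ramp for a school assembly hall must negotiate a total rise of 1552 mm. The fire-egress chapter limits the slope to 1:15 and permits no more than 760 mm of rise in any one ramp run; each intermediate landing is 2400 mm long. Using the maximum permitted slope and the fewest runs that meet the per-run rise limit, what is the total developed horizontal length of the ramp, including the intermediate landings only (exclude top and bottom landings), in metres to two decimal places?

1552 / 760 = 2.042 → round up to 3 ramp runs. That means 2 intermediate landings.
Horizontal run for 1552 mm of rise at 1:15 is 1552 × 15 = 23280 mm.
2 intermediate landings contribute 2 × 2400 = 4800 mm.
Total developed length = 23280 + 4800 = 28080 mm.
= 28.08 m.

28.08 m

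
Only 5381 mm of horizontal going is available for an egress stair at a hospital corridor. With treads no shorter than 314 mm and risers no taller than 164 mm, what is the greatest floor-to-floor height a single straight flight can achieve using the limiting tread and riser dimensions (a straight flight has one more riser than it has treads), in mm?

2952 mm

5381 / 314 = 17.14, so 17 treads fit.
Risers = treads + 1 = 18.
Maximum height = 18 × 164 = 2952 mm.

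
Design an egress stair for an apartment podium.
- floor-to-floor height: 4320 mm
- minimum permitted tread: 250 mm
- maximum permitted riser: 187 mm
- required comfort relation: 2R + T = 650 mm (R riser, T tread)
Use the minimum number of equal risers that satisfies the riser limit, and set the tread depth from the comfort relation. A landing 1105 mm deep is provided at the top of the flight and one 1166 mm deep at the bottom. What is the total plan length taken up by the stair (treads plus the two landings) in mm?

8941 mm

4320 / 187 = 23.102 → round up to 24 risers.
Each riser is 4320/24 = 180 mm (≤ 187 mm).
Tread T = 650 − 2 × 180 = 290 mm (≥ 250 mm).
Going = (24 − 1) × 290 = 6670 mm.
Enclosure = 6670 + 1105 + 1166 = 8941 mm.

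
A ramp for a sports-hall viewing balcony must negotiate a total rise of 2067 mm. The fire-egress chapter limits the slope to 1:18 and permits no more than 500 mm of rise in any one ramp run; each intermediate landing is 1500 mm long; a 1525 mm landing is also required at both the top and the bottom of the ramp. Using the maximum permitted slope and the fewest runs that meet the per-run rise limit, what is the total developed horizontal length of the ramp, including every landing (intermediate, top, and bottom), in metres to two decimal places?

46.26 m

⌈2067/500⌉ = 5 ramp runs. That means 4 intermediate landings.
Ramp run (horizontal) at 1:18: 2067 × 18 = 37206 mm.
Intermediate landings: 4 × 1500 = 6000 mm.
Top and bottom landings: 2 × 1525 = 3050 mm.
Total = 37206 + 6000 + 3050 = 46256 mm.
= 46.26 m.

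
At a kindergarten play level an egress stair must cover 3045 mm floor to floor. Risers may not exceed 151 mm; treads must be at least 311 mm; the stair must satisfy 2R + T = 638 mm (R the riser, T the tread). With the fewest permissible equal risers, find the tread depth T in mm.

⌈3045/151⌉ = 21 risers.
Riser R = 3045 / 21 = 145 mm, within the 151 mm limit.
From 2R + T = 638: T = 638 − 290 = 348 mm.

348 mm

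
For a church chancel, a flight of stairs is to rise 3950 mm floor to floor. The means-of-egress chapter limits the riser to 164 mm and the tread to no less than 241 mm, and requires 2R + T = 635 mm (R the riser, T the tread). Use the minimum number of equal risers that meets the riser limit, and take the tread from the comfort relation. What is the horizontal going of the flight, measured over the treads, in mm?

3950 / 164 = 24.09, so 25 risers are needed.
Riser R = 3950 / 25 = 158 mm, within the 164 mm limit.
From 2R + T = 635: T = 635 − 316 = 319 mm.
25 risers give 24 treads; going = 24 × 319 = 7656 mm.

7656 mm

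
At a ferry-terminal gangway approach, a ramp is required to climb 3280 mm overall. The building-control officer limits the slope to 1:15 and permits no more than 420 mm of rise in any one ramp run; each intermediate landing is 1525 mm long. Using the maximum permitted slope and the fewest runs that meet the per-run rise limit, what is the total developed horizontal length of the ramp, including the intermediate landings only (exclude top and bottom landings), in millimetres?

⌈3280/420⌉ = 8 ramp runs. That means 7 intermediate landings.
Horizontal run for 3280 mm of rise at 1:15 is 3280 × 15 = 49200 mm.
Intermediate landings: 7 × 1525 = 10675 mm.
Developed length = 49200 + 10675 = 59875 mm.

59875 mm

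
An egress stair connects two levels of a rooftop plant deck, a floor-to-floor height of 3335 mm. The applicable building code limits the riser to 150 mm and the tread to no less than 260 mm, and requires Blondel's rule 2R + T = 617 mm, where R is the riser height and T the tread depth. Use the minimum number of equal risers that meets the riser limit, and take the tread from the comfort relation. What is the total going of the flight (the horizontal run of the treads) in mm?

3335 / 150 = 22.233 → round up to 23 risers.
R = 3335 ÷ 23 = 145 mm.
From 2R + T = 617: T = 617 − 290 = 327 mm.
Treads = 23 − 1 = 22; going = 22 × 327 = 7194 mm.

7194 mm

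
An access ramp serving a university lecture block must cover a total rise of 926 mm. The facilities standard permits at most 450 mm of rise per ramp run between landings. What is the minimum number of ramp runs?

926 / 450 = 2.058 → round up to 3 ramp runs.

3 runs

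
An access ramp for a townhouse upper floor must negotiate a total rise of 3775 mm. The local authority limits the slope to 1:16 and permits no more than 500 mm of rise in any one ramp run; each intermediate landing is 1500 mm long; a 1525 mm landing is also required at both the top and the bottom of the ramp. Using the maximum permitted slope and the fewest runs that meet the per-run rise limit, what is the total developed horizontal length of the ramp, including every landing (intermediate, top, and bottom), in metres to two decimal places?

73.95 m

3775 / 500 = 7.55, so 8 ramp runs are needed. That means 7 intermediate landings.
Horizontal run for 3775 mm of rise at 1:16 is 3775 × 16 = 60400 mm.
Intermediate landings: 7 × 1500 = 10500 mm.
Top and bottom landings: 2 × 1525 = 3050 mm.
Total = 60400 + 10500 + 3050 = 73950 mm.
= 73.95 m.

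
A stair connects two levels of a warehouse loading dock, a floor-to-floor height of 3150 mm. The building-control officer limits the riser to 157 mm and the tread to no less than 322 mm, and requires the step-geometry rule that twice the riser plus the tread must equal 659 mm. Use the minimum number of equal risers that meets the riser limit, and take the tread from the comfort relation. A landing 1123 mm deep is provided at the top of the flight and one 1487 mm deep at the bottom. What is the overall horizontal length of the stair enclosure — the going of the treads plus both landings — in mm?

At most 157 each: 3150/157 = 20.06, giving 21 risers.
R = 3150 ÷ 21 = 150 mm.
Tread T = 659 − 2 × 150 = 359 mm (≥ 322 mm).
21 risers give 20 treads; going = 20 × 359 = 7180 mm.
Enclosure = 7180 + 1123 + 1487 = 9790 mm.

9790 mm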